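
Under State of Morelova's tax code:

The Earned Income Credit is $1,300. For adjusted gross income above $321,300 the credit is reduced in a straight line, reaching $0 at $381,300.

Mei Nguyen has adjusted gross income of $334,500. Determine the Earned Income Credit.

Earned Income Credit: $334,500 is $13,200 into a $60,000 phase-out range, leaving 46,800/60,000 of the credit: $1,300 × 46,800/60,000 = $1,014.

$1,014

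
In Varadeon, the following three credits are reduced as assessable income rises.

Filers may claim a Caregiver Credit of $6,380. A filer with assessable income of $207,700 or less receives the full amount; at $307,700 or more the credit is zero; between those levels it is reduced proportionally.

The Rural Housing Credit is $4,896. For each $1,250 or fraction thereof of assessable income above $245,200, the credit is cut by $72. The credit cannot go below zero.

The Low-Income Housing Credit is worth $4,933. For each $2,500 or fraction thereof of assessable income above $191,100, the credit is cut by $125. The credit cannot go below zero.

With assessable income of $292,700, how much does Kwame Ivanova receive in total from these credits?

Caregiver Credit: $292,700 is $85,000 into a $100,000 phase-out range, leaving 15,000/100,000 of the credit: $6,380 × 15,000/100,000 = $957.
Rural Housing Credit: income exceeds $245,200 by $47,500, which is 38 full-or-partial $1,250 increments; reduction = 38 × $72 = $2,736, leaving $2,160.
Low-Income Housing Credit: income exceeds $191,100 by $101,600 → 41 increments × $125 = $5,125 ≥ base, so the credit is $0.
Total: $957 + $2,160 + $0 = $3,117.

$3,117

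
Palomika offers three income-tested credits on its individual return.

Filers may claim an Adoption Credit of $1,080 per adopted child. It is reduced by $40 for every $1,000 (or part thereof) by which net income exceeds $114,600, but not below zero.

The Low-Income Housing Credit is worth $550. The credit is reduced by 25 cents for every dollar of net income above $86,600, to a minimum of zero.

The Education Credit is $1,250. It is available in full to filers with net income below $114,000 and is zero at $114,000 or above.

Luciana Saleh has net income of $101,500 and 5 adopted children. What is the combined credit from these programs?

Adoption Credit: base = 5 × $1,080 = $5,400. $101,500 is at or below the $114,600 threshold, so the full $5,400 applies.
Low-Income Housing Credit: 25% of the $14,900 excess over $86,600 is $3,725 ≥ base, so the credit is $0.
Education Credit: $101,500 is below the $114,000 cutoff, so the full $1,250 applies.
Total: $5,400 + $0 + $1,250 = $6,650.

$6,650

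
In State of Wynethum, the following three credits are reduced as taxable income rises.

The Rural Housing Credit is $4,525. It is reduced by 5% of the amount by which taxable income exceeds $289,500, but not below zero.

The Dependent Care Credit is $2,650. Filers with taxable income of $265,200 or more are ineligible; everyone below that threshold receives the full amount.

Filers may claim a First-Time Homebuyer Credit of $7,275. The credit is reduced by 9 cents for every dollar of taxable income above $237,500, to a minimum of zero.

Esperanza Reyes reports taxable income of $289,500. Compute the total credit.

$7,120

Rural Housing Credit: $289,500 is at or below the $289,500 threshold, so the full $4,525 applies.
Dependent Care Credit: $289,500 meets or exceeds the $265,200 cutoff, so the credit is $0.
First-Time Homebuyer Credit: 9% of the $52,000 excess over $237,500 is $4,680; credit = $7,275 − $4,680 = $2,595.
Total: $4,525 + $0 + $2,595 = $7,120.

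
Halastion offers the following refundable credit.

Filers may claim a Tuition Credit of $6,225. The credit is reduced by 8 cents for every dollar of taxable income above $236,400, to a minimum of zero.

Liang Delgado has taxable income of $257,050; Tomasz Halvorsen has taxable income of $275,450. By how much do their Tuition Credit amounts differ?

$1,472

Liang ($257,050): Tuition Credit: 8% of the $20,650 excess over $236,400 is $1,652; credit = $6,225 − $1,652 = $4,573.
Tomasz ($275,450): Tuition Credit: 8% of the $39,050 excess over $236,400 is $3,124; credit = $6,225 − $3,124 = $3,101.
Difference: |$4,573 − $3,101| = $1,472.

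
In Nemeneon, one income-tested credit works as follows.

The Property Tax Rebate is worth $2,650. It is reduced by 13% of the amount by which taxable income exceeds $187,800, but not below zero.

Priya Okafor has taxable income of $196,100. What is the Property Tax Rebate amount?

Property Tax Rebate: 13% of the $8,300 excess over $187,800 is $1,079; credit = $2,650 − $1,079 = $1,571.

$1,571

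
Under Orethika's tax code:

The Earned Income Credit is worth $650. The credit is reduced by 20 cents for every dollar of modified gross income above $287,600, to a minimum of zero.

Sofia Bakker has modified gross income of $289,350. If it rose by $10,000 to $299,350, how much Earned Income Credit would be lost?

At $289,350 — 20% of the $1,750 excess over $287,600 is $350; credit = $650 − $350 = $300.
At $299,350 — 20% of the $11,750 excess over $287,600 is $2,350 ≥ base, so the credit is $0.
Lost: $300 − $0 = $300.

$300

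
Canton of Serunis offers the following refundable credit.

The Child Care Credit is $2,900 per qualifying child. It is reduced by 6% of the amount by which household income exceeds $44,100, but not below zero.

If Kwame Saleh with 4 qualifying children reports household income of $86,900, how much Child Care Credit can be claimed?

$9,032

Child Care Credit: base = 4 × $2,900 = $11,600. 6% of the $42,800 excess over $44,100 is $2,568; credit = $11,600 − $2,568 = $9,032.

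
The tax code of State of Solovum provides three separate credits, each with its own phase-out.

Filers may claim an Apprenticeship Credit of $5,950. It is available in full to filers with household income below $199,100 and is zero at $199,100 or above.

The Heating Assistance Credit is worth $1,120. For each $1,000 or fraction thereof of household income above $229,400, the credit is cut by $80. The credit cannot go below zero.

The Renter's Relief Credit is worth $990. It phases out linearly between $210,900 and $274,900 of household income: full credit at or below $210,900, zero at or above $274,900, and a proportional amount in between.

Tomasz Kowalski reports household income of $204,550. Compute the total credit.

Apprenticeship Credit: $204,550 meets or exceeds the $199,100 cutoff, so the credit is $0.
Heating Assistance Credit: $204,550 is at or below the $229,400 threshold, so the full $1,120 applies.
Renter's Relief Credit: $204,550 is at or below the $210,900 threshold, so the full $990 applies.
Total: $0 + $1,120 + $990 = $2,110.

$2,110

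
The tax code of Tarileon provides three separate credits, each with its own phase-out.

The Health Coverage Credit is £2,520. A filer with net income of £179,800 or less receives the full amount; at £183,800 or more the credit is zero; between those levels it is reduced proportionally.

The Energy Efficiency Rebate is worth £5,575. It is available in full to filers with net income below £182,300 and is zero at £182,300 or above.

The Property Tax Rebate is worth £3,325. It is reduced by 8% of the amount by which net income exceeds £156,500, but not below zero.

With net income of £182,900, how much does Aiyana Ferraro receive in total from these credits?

£1,780

Health Coverage Credit: £182,900 is £3,100 into a £4,000 phase-out range, leaving 900/4,000 of the credit: £2,520 × 900/4,000 = £567.
Energy Efficiency Rebate: £182,900 meets or exceeds the £182,300 cutoff, so the credit is £0.
Property Tax Rebate: 8% of the £26,400 excess over £156,500 is £2,112; credit = £3,325 − £2,112 = £1,213.
Total: £567 + £0 + £1,213 = £1,780.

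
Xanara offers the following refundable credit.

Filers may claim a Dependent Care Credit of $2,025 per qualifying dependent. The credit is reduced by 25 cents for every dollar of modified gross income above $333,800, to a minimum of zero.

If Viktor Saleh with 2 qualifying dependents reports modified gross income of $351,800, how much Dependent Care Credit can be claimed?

Dependent Care Credit: base = 2 × $2,025 = $4,050. 25% of the $18,000 excess over $333,800 is $4,500 ≥ base, so the credit is $0.

$0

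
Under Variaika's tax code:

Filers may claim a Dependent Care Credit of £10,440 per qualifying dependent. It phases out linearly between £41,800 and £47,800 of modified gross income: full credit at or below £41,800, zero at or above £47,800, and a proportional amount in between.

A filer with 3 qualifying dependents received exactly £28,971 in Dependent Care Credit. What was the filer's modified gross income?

£42,250

Full credit = 3 × £10,440 = £31,320.
£28,971 is 28,971/31,320 of the full £31,320, so 2,349/31,320 of the £6,000 range has been used: income = £41,800 + £6,000 × 2,349/31,320 = £42,250.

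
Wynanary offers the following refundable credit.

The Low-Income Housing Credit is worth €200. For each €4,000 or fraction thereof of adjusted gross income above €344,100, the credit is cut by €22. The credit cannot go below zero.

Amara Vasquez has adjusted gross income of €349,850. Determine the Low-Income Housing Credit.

Low-Income Housing Credit: income exceeds €344,100 by €5,750, which is 2 full-or-partial €4,000 increments; reduction = 2 × €22 = €44, leaving €156.

€156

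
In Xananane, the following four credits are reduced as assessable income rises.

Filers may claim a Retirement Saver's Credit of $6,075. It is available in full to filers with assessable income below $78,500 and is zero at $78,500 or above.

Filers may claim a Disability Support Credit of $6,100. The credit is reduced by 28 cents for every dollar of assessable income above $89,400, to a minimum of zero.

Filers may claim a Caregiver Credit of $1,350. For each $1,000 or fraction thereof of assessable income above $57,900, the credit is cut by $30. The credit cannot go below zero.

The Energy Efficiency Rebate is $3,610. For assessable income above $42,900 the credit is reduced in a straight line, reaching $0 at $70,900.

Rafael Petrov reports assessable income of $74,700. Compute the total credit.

$13,015

Retirement Saver's Credit: $74,700 is below the $78,500 cutoff, so the full $6,075 applies.
Disability Support Credit: $74,700 is at or below the $89,400 threshold, so the full $6,100 applies.
Caregiver Credit: income exceeds $57,900 by $16,800, which is 17 full-or-partial $1,000 increments; reduction = 17 × $30 = $510, leaving $840.
Energy Efficiency Rebate: $74,700 is at or above $70,900, so the credit is $0.
Total: $6,075 + $6,100 + $840 + $0 = $13,015.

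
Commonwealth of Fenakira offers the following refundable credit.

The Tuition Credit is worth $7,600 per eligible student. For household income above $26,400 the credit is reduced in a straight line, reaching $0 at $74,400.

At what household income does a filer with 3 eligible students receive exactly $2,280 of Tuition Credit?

$69,600

Full credit = 3 × $7,600 = $22,800.
$2,280 is 2,280/22,800 of the full $22,800, so 20,520/22,800 of the $48,000 range has been used: income = $26,400 + $48,000 × 20,520/22,800 = $69,600.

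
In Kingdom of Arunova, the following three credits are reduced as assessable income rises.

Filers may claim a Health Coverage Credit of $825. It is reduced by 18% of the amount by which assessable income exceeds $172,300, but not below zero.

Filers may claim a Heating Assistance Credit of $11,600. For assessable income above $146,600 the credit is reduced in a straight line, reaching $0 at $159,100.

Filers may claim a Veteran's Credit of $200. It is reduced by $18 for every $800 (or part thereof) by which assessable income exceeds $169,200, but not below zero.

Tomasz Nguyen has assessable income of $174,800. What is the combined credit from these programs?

Health Coverage Credit: 18% of the $2,500 excess over $172,300 is $450; credit = $825 − $450 = $375.
Heating Assistance Credit: $174,800 is at or above $159,100, so the credit is $0.
Veteran's Credit: income exceeds $169,200 by $5,600, which is 7 full-or-partial $800 increments; reduction = 7 × $18 = $126, leaving $74.
Total: $375 + $0 + $74 = $449.

$449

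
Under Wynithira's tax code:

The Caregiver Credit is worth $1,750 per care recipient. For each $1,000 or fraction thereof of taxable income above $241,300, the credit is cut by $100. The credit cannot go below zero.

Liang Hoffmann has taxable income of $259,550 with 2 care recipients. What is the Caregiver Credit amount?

$1,600

Caregiver Credit: base = 2 × $1,750 = $3,500. income exceeds $241,300 by $18,250, which is 19 full-or-partial $1,000 increments; reduction = 19 × $100 = $1,900, leaving $1,600.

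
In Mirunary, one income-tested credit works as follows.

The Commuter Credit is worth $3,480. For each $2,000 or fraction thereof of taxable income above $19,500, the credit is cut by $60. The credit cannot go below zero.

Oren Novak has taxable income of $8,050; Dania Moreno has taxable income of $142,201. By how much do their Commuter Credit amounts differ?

$3,480

Oren ($8,050): Commuter Credit: $8,050 is at or below the $19,500 threshold, so the full $3,480 applies.
Dania ($142,201): Commuter Credit: income exceeds $19,500 by $122,701 → 62 increments × $60 = $3,720 ≥ base, so the credit is $0.
Difference: |$3,480 − $0| = $3,480.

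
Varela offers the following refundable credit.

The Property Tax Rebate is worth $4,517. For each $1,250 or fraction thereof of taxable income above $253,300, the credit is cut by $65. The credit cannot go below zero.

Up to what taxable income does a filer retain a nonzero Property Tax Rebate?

After 69 increments the reduction is 69 × $65 = $4,485, leaving $32; one more increment wipes it out. Increment 69 ends at excess 69 × $1,250 = $86,250, so the highest qualifying income is $253,300 + $86,250 = $339,550.

$339,550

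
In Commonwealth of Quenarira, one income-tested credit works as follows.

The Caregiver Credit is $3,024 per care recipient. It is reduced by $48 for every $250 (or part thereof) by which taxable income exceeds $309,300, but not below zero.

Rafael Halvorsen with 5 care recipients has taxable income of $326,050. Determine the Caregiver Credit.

$11,904

Caregiver Credit: base = 5 × $3,024 = $15,120. income exceeds $309,300 by $16,750, which is 67 full-or-partial $250 increments; reduction = 67 × $48 = $3,216, leaving $11,904.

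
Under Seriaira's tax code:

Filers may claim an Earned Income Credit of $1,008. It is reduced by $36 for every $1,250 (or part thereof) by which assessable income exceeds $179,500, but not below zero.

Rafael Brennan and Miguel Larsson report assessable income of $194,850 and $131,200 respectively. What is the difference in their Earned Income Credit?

Rafael ($194,850): Earned Income Credit: income exceeds $179,500 by $15,350, which is 13 full-or-partial $1,250 increments; reduction = 13 × $36 = $468, leaving $540.
Miguel ($131,200): Earned Income Credit: $131,200 is at or below the $179,500 threshold, so the full $1,008 applies.
Difference: |$540 − $1,008| = $468.

$468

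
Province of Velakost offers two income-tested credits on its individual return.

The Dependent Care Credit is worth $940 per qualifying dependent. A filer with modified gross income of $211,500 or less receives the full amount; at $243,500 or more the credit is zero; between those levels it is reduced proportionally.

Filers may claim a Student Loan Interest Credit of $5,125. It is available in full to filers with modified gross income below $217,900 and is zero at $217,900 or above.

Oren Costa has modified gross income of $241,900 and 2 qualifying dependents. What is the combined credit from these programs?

$94

Dependent Care Credit: base = 2 × $940 = $1,880. $241,900 is $30,400 into a $32,000 phase-out range, leaving 1,600/32,000 of the credit: $1,880 × 1,600/32,000 = $94.
Student Loan Interest Credit: $241,900 meets or exceeds the $217,900 cutoff, so the credit is $0.
Total: $94 + $0 = $94.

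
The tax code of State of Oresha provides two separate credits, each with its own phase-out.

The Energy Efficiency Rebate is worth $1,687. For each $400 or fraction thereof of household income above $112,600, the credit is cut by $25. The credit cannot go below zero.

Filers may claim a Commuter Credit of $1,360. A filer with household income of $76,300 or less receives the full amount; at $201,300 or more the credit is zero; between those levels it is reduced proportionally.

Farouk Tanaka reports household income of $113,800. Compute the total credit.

$2,564

Energy Efficiency Rebate: income exceeds $112,600 by $1,200, which is 3 full-or-partial $400 increments; reduction = 3 × $25 = $75, leaving $1,612.
Commuter Credit: $113,800 is $37,500 into a $125,000 phase-out range, leaving 87,500/125,000 of the credit: $1,360 × 87,500/125,000 = $952.
Total: $1,612 + $952 = $2,564.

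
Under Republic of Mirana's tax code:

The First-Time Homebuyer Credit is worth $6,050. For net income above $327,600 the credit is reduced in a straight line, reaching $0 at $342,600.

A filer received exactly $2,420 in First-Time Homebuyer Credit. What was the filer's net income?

$336,600

$2,420 is 2,420/6,050 of the full $6,050, so 3,630/6,050 of the $15,000 range has been used: income = $327,600 + $15,000 × 3,630/6,050 = $336,600.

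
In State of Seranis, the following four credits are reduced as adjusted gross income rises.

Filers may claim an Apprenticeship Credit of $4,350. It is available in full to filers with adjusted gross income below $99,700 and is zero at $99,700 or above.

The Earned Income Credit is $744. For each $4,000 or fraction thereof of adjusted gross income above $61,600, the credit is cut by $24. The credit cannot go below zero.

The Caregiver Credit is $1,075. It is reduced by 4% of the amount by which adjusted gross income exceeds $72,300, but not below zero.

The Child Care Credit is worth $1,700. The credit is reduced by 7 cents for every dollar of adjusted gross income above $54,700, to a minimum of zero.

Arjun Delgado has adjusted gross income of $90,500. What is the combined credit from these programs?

Apprenticeship Credit: $90,500 is below the $99,700 cutoff, so the full $4,350 applies.
Earned Income Credit: income exceeds $61,600 by $28,900, which is 8 full-or-partial $4,000 increments; reduction = 8 × $24 = $192, leaving $552.
Caregiver Credit: 4% of the $18,200 excess over $72,300 is $728; credit = $1,075 − $728 = $347.
Child Care Credit: 7% of the $35,800 excess over $54,700 is $2,506 ≥ base, so the credit is $0.
Total: $4,350 + $552 + $347 + $0 = $5,249.

$5,249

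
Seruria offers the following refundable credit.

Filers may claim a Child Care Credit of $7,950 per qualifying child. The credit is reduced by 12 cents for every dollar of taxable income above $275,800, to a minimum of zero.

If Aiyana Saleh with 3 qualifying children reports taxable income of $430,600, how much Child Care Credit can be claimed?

Child Care Credit: base = 3 × $7,950 = $23,850. 12% of the $154,800 excess over $275,800 is $18,576; credit = $23,850 − $18,576 = $5,274.

$5,274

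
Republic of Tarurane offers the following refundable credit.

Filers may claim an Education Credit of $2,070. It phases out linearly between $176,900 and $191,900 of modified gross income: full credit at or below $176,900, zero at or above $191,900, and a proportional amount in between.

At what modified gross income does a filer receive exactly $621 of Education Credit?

$187,400

$621 is 621/2,070 of the full $2,070, so 1,449/2,070 of the $15,000 range has been used: income = $176,900 + $15,000 × 1,449/2,070 = $187,400.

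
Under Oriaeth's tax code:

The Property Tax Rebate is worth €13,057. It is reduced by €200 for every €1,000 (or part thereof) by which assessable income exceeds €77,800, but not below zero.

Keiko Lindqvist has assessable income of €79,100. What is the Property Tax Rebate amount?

€12,657

Property Tax Rebate: income exceeds €77,800 by €1,300, which is 2 full-or-partial €1,000 increments; reduction = 2 × €200 = €400, leaving €12,657.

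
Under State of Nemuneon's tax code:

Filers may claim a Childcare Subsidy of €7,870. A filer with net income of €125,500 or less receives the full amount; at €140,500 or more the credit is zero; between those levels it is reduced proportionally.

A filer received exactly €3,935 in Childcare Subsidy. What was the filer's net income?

€3,935 is 3,935/7,870 of the full €7,870, so 3,935/7,870 of the €15,000 range has been used: income = €125,500 + €15,000 × 3,935/7,870 = €133,000.

€133,000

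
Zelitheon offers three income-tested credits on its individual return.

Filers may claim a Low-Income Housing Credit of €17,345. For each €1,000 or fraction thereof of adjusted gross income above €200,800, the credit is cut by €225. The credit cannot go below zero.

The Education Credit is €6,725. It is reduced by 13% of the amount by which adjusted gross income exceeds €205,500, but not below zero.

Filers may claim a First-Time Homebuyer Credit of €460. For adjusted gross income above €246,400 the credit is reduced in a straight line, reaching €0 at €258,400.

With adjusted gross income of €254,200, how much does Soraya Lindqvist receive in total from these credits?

€5,750

Low-Income Housing Credit: income exceeds €200,800 by €53,400, which is 54 full-or-partial €1,000 increments; reduction = 54 × €225 = €12,150, leaving €5,195.
Education Credit: 13% of the €48,700 excess over €205,500 is €6,331; credit = €6,725 − €6,331 = €394.
First-Time Homebuyer Credit: €254,200 is €7,800 into a €12,000 phase-out range, leaving 4,200/12,000 of the credit: €460 × 4,200/12,000 = €161.
Total: €5,195 + €394 + €161 = €5,750.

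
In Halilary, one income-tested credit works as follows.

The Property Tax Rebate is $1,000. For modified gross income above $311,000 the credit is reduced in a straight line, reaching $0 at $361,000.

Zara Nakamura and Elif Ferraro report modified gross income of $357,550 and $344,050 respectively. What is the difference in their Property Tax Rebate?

$270

Zara ($357,550): Property Tax Rebate: $357,550 is $46,550 into a $50,000 phase-out range, leaving 3,450/50,000 of the credit: $1,000 × 3,450/50,000 = $69.
Elif ($344,050): Property Tax Rebate: $344,050 is $33,050 into a $50,000 phase-out range, leaving 16,950/50,000 of the credit: $1,000 × 16,950/50,000 = $339.
Difference: |$69 − $339| = $270.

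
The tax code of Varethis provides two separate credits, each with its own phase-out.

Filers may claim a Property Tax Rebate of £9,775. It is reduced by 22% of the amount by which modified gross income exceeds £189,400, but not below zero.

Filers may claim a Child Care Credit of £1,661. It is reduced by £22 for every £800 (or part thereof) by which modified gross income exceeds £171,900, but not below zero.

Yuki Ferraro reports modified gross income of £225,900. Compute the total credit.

Property Tax Rebate: 22% of the £36,500 excess over £189,400 is £8,030; credit = £9,775 − £8,030 = £1,745.
Child Care Credit: income exceeds £171,900 by £54,000, which is 68 full-or-partial £800 increments; reduction = 68 × £22 = £1,496, leaving £165.
Total: £1,745 + £165 = £1,910.

£1,910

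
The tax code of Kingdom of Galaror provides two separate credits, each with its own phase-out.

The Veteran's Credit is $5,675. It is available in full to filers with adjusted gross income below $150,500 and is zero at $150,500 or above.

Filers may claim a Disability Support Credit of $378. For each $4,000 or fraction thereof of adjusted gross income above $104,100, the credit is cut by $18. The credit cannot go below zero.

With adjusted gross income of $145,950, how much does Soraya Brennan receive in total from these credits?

Veteran's Credit: $145,950 is below the $150,500 cutoff, so the full $5,675 applies.
Disability Support Credit: income exceeds $104,100 by $41,850, which is 11 full-or-partial $4,000 increments; reduction = 11 × $18 = $198, leaving $180.
Total: $5,675 + $180 = $5,855.

$5,855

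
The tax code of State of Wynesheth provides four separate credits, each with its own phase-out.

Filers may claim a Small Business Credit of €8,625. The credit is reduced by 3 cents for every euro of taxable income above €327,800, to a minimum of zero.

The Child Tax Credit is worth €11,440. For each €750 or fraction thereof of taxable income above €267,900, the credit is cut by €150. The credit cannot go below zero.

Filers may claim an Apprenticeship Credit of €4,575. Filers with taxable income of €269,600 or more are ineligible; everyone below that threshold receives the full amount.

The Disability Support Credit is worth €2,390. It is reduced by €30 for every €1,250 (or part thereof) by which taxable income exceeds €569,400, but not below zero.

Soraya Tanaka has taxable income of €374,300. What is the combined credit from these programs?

€9,620

Small Business Credit: 3% of the €46,500 excess over €327,800 is €1,395; credit = €8,625 − €1,395 = €7,230.
Child Tax Credit: income exceeds €267,900 by €106,400 → 142 increments × €150 = €21,300 ≥ base, so the credit is €0.
Apprenticeship Credit: €374,300 meets or exceeds the €269,600 cutoff, so the credit is €0.
Disability Support Credit: €374,300 is at or below the €569,400 threshold, so the full €2,390 applies.
Total: €7,230 + €0 + €0 + €2,390 = €9,620.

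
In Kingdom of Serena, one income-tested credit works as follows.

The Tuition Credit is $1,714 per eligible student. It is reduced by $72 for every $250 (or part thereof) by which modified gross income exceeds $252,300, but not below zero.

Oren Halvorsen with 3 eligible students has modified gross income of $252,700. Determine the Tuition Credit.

$4,998

Tuition Credit: base = 3 × $1,714 = $5,142. income exceeds $252,300 by $400, which is 2 full-or-partial $250 increments; reduction = 2 × $72 = $144, leaving $4,998.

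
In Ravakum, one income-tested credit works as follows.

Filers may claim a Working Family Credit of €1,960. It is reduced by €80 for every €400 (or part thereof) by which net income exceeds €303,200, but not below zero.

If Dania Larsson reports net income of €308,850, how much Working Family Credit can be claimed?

Working Family Credit: income exceeds €303,200 by €5,650, which is 15 full-or-partial €400 increments; reduction = 15 × €80 = €1,200, leaving €760.

€760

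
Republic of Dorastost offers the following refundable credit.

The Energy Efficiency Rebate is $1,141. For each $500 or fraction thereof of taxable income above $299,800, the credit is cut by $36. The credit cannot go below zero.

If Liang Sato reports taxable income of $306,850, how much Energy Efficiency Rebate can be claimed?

Energy Efficiency Rebate: income exceeds $299,800 by $7,050, which is 15 full-or-partial $500 increments; reduction = 15 × $36 = $540, leaving $601.

$601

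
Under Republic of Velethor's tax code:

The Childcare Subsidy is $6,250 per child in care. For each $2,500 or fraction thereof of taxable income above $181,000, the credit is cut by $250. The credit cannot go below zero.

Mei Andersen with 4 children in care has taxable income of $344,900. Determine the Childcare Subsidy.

Childcare Subsidy: base = 4 × $6,250 = $25,000. income exceeds $181,000 by $163,900, which is 66 full-or-partial $2,500 increments; reduction = 66 × $250 = $16,500, leaving $8,500.

$8,500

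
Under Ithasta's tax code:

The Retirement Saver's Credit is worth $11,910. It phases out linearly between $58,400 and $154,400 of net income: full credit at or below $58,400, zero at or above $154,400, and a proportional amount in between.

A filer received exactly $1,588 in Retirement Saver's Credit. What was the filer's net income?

$141,600

$1,588 is 1,588/11,910 of the full $11,910, so 10,322/11,910 of the $96,000 range has been used: income = $58,400 + $96,000 × 10,322/11,910 = $141,600.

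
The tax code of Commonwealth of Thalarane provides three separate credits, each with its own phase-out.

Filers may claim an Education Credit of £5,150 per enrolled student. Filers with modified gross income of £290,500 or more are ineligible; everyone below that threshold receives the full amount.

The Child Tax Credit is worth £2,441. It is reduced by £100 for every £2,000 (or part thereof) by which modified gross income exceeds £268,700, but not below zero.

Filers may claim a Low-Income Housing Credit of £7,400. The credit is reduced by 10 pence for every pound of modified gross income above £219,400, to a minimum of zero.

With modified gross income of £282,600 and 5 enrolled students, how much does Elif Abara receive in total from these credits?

£28,571

Education Credit: base = 5 × £5,150 = £25,750. £282,600 is below the £290,500 cutoff, so the full £25,750 applies.
Child Tax Credit: income exceeds £268,700 by £13,900, which is 7 full-or-partial £2,000 increments; reduction = 7 × £100 = £700, leaving £1,741.
Low-Income Housing Credit: 10% of the £63,200 excess over £219,400 is £6,320; credit = £7,400 − £6,320 = £1,080.
Total: £25,750 + £1,741 + £1,080 = £28,571.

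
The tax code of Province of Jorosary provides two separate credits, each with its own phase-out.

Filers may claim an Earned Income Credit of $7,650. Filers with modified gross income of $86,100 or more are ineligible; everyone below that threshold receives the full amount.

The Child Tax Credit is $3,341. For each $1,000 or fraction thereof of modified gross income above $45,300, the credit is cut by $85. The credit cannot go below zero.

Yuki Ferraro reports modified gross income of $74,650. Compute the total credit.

Earned Income Credit: $74,650 is below the $86,100 cutoff, so the full $7,650 applies.
Child Tax Credit: income exceeds $45,300 by $29,350, which is 30 full-or-partial $1,000 increments; reduction = 30 × $85 = $2,550, leaving $791.
Total: $7,650 + $791 = $8,441.

$8,441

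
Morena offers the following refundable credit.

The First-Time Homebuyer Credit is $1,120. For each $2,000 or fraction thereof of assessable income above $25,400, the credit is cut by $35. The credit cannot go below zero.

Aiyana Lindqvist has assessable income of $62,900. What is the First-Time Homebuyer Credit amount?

First-Time Homebuyer Credit: income exceeds $25,400 by $37,500, which is 19 full-or-partial $2,000 increments; reduction = 19 × $35 = $665, leaving $455.

$455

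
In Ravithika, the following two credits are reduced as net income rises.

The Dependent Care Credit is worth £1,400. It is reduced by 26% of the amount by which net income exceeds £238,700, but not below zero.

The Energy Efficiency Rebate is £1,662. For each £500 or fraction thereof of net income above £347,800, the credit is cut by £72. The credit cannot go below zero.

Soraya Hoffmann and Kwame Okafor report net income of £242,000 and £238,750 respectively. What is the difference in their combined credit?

Soraya (£242,000): Dependent Care Credit: 26% of the £3,300 excess over £238,700 is £858; credit = £1,400 − £858 = £542. Energy Efficiency Rebate: £242,000 is at or below the £347,800 threshold, so the full £1,662 applies. total £542 + £1,662 = £2,204
Kwame (£238,750): Dependent Care Credit: 26% of the £50 excess over £238,700 is £13; credit = £1,400 − £13 = £1,387. Energy Efficiency Rebate: £238,750 is at or below the £347,800 threshold, so the full £1,662 applies. total £1,387 + £1,662 = £3,049
Difference: |£2,204 − £3,049| = £845.

£845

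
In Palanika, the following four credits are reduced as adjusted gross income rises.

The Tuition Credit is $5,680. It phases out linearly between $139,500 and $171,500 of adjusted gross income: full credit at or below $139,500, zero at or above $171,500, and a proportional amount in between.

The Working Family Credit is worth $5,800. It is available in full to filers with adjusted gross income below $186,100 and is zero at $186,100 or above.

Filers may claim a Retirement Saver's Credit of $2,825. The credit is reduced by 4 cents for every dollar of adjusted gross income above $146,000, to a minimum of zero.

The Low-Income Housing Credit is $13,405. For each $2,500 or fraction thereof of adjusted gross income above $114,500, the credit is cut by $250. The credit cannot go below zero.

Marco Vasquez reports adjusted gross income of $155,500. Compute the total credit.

Tuition Credit: $155,500 is $16,000 into a $32,000 phase-out range, leaving 16,000/32,000 of the credit: $5,680 × 16,000/32,000 = $2,840.
Working Family Credit: $155,500 is below the $186,100 cutoff, so the full $5,800 applies.
Retirement Saver's Credit: 4% of the $9,500 excess over $146,000 is $380; credit = $2,825 − $380 = $2,445.
Low-Income Housing Credit: income exceeds $114,500 by $41,000, which is 17 full-or-partial $2,500 increments; reduction = 17 × $250 = $4,250, leaving $9,155.
Total: $2,840 + $5,800 + $2,445 + $9,155 = $20,240.

$20,240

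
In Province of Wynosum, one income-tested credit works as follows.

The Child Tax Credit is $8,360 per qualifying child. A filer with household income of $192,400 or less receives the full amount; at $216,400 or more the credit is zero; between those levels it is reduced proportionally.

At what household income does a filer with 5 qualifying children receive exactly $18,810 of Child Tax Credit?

$205,600

Full credit = 5 × $8,360 = $41,800.
$18,810 is 18,810/41,800 of the full $41,800, so 22,990/41,800 of the $24,000 range has been used: income = $192,400 + $24,000 × 22,990/41,800 = $205,600.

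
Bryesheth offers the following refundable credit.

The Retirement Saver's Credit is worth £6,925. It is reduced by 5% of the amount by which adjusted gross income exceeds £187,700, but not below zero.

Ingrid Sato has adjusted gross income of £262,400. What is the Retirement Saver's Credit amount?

Retirement Saver's Credit: 5% of the £74,700 excess over £187,700 is £3,735; credit = £6,925 − £3,735 = £3,190.

£3,190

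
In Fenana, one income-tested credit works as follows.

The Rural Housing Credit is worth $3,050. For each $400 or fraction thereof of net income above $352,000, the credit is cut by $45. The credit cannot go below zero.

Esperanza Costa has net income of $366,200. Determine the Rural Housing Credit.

$1,430

Rural Housing Credit: income exceeds $352,000 by $14,200, which is 36 full-or-partial $400 increments; reduction = 36 × $45 = $1,620, leaving $1,430.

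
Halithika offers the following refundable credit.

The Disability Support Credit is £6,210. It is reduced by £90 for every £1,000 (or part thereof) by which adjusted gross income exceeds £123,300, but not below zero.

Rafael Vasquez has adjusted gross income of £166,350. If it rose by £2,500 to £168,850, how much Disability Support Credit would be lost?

£180

At £166,350 — income exceeds £123,300 by £43,050, which is 44 full-or-partial £1,000 increments; reduction = 44 × £90 = £3,960, leaving £2,250.
At £168,850 — income exceeds £123,300 by £45,550, which is 46 full-or-partial £1,000 increments; reduction = 46 × £90 = £4,140, leaving £2,070.
Lost: £2,250 − £2,070 = £180.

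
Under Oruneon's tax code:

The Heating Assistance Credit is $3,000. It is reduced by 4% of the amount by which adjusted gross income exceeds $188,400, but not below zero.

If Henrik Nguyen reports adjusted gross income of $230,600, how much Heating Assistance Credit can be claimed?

$1,312

Heating Assistance Credit: 4% of the $42,200 excess over $188,400 is $1,688; credit = $3,000 − $1,688 = $1,312.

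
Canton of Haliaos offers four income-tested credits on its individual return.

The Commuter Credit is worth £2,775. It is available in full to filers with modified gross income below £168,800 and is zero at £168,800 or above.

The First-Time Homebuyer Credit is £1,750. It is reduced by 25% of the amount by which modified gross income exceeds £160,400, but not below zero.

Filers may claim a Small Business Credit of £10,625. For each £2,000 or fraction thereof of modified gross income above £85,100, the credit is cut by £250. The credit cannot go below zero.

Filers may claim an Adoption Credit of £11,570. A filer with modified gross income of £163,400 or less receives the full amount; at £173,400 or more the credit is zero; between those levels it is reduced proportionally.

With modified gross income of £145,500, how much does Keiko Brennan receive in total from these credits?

Commuter Credit: £145,500 is below the £168,800 cutoff, so the full £2,775 applies.
First-Time Homebuyer Credit: £145,500 is at or below the £160,400 threshold, so the full £1,750 applies.
Small Business Credit: income exceeds £85,100 by £60,400, which is 31 full-or-partial £2,000 increments; reduction = 31 × £250 = £7,750, leaving £2,875.
Adoption Credit: £145,500 is at or below the £163,400 threshold, so the full £11,570 applies.
Total: £2,775 + £1,750 + £2,875 + £11,570 = £18,970.

£18,970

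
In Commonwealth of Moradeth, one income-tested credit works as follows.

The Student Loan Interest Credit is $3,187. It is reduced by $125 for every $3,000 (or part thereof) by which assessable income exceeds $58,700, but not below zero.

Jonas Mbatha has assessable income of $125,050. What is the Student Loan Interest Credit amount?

Student Loan Interest Credit: income exceeds $58,700 by $66,350, which is 23 full-or-partial $3,000 increments; reduction = 23 × $125 = $2,875, leaving $312.

$312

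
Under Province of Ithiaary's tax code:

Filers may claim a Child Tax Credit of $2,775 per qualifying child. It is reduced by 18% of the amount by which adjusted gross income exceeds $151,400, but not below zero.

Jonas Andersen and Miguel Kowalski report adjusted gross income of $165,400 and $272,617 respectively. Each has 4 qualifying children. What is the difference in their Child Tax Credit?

Jonas ($165,400): Child Tax Credit: base = 4 × $2,775 = $11,100. 18% of the $14,000 excess over $151,400 is $2,520; credit = $11,100 − $2,520 = $8,580.
Miguel ($272,617): Child Tax Credit: base = 4 × $2,775 = $11,100. 18% of the $121,217 excess over $151,400 is $21,819.06 ≥ base, so the credit is $0.
Difference: |$8,580 − $0| = $8,580.

$8,580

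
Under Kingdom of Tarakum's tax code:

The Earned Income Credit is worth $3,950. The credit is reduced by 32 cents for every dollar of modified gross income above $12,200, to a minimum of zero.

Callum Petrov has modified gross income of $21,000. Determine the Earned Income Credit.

$1,134

Earned Income Credit: 32% of the $8,800 excess over $12,200 is $2,816; credit = $3,950 − $2,816 = $1,134.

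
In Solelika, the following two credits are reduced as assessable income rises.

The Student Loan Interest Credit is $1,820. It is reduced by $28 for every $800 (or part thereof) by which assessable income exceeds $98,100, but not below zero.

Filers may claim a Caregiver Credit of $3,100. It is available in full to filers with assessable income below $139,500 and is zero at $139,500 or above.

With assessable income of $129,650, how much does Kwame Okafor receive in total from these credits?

$3,800

Student Loan Interest Credit: income exceeds $98,100 by $31,550, which is 40 full-or-partial $800 increments; reduction = 40 × $28 = $1,120, leaving $700.
Caregiver Credit: $129,650 is below the $139,500 cutoff, so the full $3,100 applies.
Total: $700 + $3,100 = $3,800.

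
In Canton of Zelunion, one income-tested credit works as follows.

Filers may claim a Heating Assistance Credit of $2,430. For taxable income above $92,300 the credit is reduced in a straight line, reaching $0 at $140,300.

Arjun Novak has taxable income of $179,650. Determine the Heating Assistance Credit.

$0

Heating Assistance Credit: $179,650 is at or above $140,300, so the credit is $0.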